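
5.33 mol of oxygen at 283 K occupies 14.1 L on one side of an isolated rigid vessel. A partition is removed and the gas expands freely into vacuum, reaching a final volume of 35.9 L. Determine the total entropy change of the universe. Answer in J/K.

ΔS_universe = 41.4 J/K

No heat is exchanged and no work is done, so the ideal-gas temperature stays constant.
Entropy is a state function; using a reversible isothermal path, ΔS_gas = nR ln(V₂/V₁) = 5.33 × 8.314 × ln(35.9/14.1) = 41.4 J/K.
The insulated surroundings exchange no heat, so ΔS_surr = 0 and ΔS_universe = ΔS_gas.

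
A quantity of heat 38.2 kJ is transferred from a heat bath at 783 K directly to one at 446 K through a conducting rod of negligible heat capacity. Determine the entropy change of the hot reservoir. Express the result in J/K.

The hot reservoir loses heat Q, so ΔS_hot = −Q/T_H = −38200/783 = -48.8 J/K.

ΔS_hot = -48.8 J/K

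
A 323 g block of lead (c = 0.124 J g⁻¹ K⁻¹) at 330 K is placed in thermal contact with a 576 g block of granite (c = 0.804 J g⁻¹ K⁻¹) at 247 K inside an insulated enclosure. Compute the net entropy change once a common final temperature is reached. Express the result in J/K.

ΔS_total = 1.68 J/K

Energy balance: T_f = (m₁c₁T₁ + m₂c₂T₂)/(m₁c₁ + m₂c₂) = 253.61 K.
ΔS₁ = m₁c₁ ln(T_f/T₁) = 40.052 × ln(253.61/330) = -10.546 J/K.
ΔS₂ = m₂c₂ ln(T_f/T₂) = 463.104 × ln(253.61/247) = 12.225 J/K.
ΔS_total = -10.546 + 12.225 = 1.68 J/K.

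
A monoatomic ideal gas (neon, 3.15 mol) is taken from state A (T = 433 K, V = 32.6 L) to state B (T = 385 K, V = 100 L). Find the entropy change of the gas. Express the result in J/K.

ΔS = 24.7 J/K

Entropy is a state function: ΔS = nC_V ln(T₂/T₁) + nR ln(V₂/V₁), with C_V = 3R/2 = 12.47 J mol⁻¹ K⁻¹ for a monoatomic ideal gas.
ΔS = 3.15 × [12.47 × ln(385/433) + 8.314 × ln(100/32.6)] = 24.7 J/K.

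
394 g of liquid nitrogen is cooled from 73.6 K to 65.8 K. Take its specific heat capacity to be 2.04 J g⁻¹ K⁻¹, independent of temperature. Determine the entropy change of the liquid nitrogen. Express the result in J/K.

ΔS = -90 J/K

ΔS = ∫dQ_rev/T = m c ln(T₂/T₁) = 394 × 2.04 × ln(65.8/73.6) = -90 J/K.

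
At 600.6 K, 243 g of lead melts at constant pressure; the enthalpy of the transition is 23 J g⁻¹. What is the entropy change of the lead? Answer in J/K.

Heat absorbed by the substance: Q = mL = 243 × 23 = 5589 J.
At constant T, ΔS = Q_rev/T = 5589 / 600.6 = 9.31 J/K.

ΔS = 9.31 J/K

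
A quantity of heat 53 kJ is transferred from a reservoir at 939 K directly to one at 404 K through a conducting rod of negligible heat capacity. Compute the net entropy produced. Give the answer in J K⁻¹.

ΔS_hot = −Q/T_H = −53000/939 = -56.443 J/K and ΔS_cold = +Q/T_C = 53000/404 = 131.19 J/K.
ΔS_total = -56.443 + 131.19 = 74.7 J/K, positive as the second law requires.

ΔS_total = 74.7 J/K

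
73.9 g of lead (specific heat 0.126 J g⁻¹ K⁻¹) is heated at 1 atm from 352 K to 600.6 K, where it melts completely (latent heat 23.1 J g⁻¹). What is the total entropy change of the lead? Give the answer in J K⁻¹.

Warming step: ΔS₁ = m c ln(T_tr/T_i) = 73.9 × 0.126 × ln(600.6/352) = 4.975 J/K.
Phase change: ΔS₂ = +mL/T_tr = 73.9 × 23.1 / 600.6 = 2.842 J/K.
ΔS_total = (4.975) + (2.842) = 7.82 J/K.

ΔS = 7.82 J/K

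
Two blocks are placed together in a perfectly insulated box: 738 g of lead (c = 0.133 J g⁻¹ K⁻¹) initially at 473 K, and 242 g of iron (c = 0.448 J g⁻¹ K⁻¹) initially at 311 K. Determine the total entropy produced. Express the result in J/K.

ΔS_total = 4.53 J/K

Energy balance: T_f = (m₁c₁T₁ + m₂c₂T₂)/(m₁c₁ + m₂c₂) = 387.98 K.
ΔS₁ = m₁c₁ ln(T_f/T₁) = 98.154 × ln(387.98/473) = -19.45 J/K.
ΔS₂ = m₂c₂ ln(T_f/T₂) = 108.416 × ln(387.98/311) = 23.98 J/K.
ΔS_total = -19.45 + 23.98 = 4.53 J/K.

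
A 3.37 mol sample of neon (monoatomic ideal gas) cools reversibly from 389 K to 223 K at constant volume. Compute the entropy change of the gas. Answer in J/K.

At constant volume, ΔS = nC_V ln(T₂/T₁) with C_V = 3R/2 = 12.47 J mol⁻¹ K⁻¹.
ΔS = 3.37 × 12.47 × ln(223/389) = -23.4 J/K.

ΔS = -23.4 J/K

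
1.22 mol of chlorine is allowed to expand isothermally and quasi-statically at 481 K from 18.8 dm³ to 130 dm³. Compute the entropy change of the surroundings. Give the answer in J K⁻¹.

For an isothermal ideal gas ΔS_gas = nR ln(V₂/V₁) = 1.22 × 8.314 × ln(130/18.8) = 19.6 J/K.
The process is reversible, so ΔS_surr = −ΔS_gas = -19.6 J/K and ΔS_universe = 0.

ΔS_surr = -19.6 J/K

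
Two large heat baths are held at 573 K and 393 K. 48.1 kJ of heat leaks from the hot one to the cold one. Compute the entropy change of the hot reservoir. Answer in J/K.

The hot reservoir loses heat Q, so ΔS_hot = −Q/T_H = −48100/573 = -83.9 J/K.

ΔS_hot = -83.9 J/K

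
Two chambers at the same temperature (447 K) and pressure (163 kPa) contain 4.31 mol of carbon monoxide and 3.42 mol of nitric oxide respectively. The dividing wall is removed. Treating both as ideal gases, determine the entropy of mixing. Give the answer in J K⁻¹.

ΔS_mix = 44.1 J/K

Mole fractions: x_A = 4.31/7.73 = 0.558, x_B = 0.442.
ΔS_mix = −R(n_A ln x_A + n_B ln x_B) = −8.314 × (4.31 ln 0.558 + 3.42 ln 0.442) = 44.1 J/K.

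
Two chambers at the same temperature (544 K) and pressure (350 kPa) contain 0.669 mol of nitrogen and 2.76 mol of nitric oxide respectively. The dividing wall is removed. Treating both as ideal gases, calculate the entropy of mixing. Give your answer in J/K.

ΔS_mix = 14.1 J/K

Mole fractions: x_A = 0.669/3.43 = 0.195, x_B = 0.805.
ΔS_mix = −R(n_A ln x_A + n_B ln x_B) = −8.314 × (0.669 ln 0.195 + 2.76 ln 0.805) = 14.1 J/K.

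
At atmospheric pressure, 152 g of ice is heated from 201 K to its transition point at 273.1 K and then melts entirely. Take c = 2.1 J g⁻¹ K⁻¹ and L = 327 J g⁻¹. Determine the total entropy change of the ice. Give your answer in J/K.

ΔS = 280 J/K

Warming step: ΔS₁ = m c ln(T_tr/T_i) = 152 × 2.1 × ln(273.1/201) = 97.85 J/K.
Phase change: ΔS₂ = +mL/T_tr = 152 × 327 / 273.1 = 182 J/K.
ΔS_total = (97.85) + (182) = 280 J/K.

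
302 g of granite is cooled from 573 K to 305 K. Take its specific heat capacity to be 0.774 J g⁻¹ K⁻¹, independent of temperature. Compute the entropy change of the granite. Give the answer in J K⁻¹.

ΔS = -147 J/K

ΔS = ∫dQ_rev/T = m c ln(T₂/T₁) = 302 × 0.774 × ln(305/573) = -147 J/K.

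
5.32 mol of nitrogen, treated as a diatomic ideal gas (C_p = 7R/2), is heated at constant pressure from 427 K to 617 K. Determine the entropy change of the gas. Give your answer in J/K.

ΔS = 57 J/K

At constant pressure, ΔS = nC_p ln(T₂/T₁) with C_p = 7R/2 = 29.1 J mol⁻¹ K⁻¹.
ΔS = 5.32 × 29.1 × ln(617/427) = 57 J/K.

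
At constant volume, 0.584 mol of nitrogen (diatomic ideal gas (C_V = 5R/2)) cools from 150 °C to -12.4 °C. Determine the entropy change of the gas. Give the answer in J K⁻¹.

ΔS = -5.88 J/K

In kelvin: T₁ = 423.15 K, T₂ = 260.75 K. At constant volume, ΔS = nC_V ln(T₂/T₁) with C_V = 5R/2 = 20.79 J mol⁻¹ K⁻¹.
ΔS = 0.584 × 20.79 × ln(260.75/423.15) = -5.88 J/K.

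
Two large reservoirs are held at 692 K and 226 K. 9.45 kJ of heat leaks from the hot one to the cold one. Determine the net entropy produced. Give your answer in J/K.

ΔS_total = 28.2 J/K

ΔS_hot = −Q/T_H = −9450/692 = -13.66 J/K and ΔS_cold = +Q/T_C = 9450/226 = 41.81 J/K.
ΔS_total = -13.66 + 41.81 = 28.2 J/K, positive as the second law requires.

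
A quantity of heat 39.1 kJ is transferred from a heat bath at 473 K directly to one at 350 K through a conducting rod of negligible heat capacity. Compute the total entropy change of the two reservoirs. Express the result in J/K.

ΔS_total = 29.1 J/K

ΔS_hot = −Q/T_H = −39100/473 = -82.6638 J/K and ΔS_cold = +Q/T_C = 39100/350 = 111.714 J/K.
ΔS_total = -82.6638 + 111.714 = 29.1 J/K, positive as the second law requires.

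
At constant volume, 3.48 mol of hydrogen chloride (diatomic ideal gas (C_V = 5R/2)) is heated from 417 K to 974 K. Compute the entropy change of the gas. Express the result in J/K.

ΔS = 61.4 J/K

At constant volume, ΔS = nC_V ln(T₂/T₁) with C_V = 5R/2 = 20.79 J mol⁻¹ K⁻¹.
ΔS = 3.48 × 20.79 × ln(974/417) = 61.4 J/K.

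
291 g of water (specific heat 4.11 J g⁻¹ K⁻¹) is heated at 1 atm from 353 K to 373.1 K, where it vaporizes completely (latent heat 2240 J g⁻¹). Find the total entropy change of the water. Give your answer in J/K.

Warming step: ΔS₁ = m c ln(T_tr/T_i) = 291 × 4.11 × ln(373.1/353) = 66.23 J/K.
Phase change: ΔS₂ = +mL/T_tr = 291 × 2240 / 373.1 = 1747 J/K.
ΔS_total = (66.23) + (1747) = 1810 J/K.

ΔS = 1810 J/K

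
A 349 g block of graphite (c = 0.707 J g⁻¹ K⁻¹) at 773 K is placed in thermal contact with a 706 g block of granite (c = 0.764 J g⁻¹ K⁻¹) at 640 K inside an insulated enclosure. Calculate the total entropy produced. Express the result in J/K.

Energy balance: T_f = (m₁c₁T₁ + m₂c₂T₂)/(m₁c₁ + m₂c₂) = 681.74 K.
ΔS₁ = m₁c₁ ln(T_f/T₁) = 246.743 × ln(681.74/773) = -30.997 J/K.
ΔS₂ = m₂c₂ ln(T_f/T₂) = 539.384 × ln(681.74/640) = 34.082 J/K.
ΔS_total = -30.997 + 34.082 = 3.09 J/K.

ΔS_total = 3.09 J/K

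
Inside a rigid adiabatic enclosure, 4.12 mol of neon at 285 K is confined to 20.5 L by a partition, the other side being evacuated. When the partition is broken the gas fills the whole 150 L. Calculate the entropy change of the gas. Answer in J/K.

ΔS_gas = 68.2 J/K

For an ideal gas in free expansion Q = 0 and W = 0, so T is unchanged.
Entropy is a state function; using a reversible isothermal path, ΔS_gas = nR ln(V₂/V₁) = 4.12 × 8.314 × ln(150/20.5) = 68.2 J/K.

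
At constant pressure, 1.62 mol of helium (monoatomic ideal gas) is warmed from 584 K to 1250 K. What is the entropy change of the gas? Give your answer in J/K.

ΔS = 25.6 J/K

At constant pressure, ΔS = nC_p ln(T₂/T₁) with C_p = 5R/2 = 20.79 J mol⁻¹ K⁻¹.
ΔS = 1.62 × 20.79 × ln(1250/584) = 25.6 J/K.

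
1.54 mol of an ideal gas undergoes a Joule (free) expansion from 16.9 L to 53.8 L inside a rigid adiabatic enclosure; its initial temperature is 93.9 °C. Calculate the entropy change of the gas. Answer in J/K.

For an ideal gas in free expansion Q = 0 and W = 0, so T is unchanged.
Entropy is a state function; using a reversible isothermal path, ΔS_gas = nR ln(V₂/V₁) = 1.54 × 8.314 × ln(53.8/16.9) = 14.8 J/K.

ΔS_gas = 14.8 J/K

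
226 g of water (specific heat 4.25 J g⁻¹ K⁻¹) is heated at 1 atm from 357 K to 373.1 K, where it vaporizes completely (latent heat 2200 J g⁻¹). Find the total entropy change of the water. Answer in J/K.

Warming step: ΔS₁ = m c ln(T_tr/T_i) = 226 × 4.25 × ln(373.1/357) = 42.368 J/K.
Phase change: ΔS₂ = +mL/T_tr = 226 × 2200 / 373.1 = 1332.6 J/K.
ΔS_total = (42.368) + (1332.6) = 1370 J/K.

ΔS = 1370 J/K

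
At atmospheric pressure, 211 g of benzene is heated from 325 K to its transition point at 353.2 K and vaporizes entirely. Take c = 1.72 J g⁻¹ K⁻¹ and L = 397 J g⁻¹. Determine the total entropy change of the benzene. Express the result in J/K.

ΔS = 267 J/K

Warming step: ΔS₁ = m c ln(T_tr/T_i) = 211 × 1.72 × ln(353.2/325) = 30.2 J/K.
Phase change: ΔS₂ = +mL/T_tr = 211 × 397 / 353.2 = 237.2 J/K.
ΔS_total = (30.2) + (237.2) = 267 J/K.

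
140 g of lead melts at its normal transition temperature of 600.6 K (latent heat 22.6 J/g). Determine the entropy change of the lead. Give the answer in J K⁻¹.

ΔS = 5.27 J/K

Heat absorbed by the substance: Q = mL = 140 × 22.6 = 3164 J.
At constant T, ΔS = Q_rev/T = 3164 / 600.6 = 5.27 J/K.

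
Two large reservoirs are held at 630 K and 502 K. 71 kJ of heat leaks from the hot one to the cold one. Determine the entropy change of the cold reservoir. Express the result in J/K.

The cold reservoir gains heat Q, so ΔS_cold = +Q/T_C = 71000/502 = 141 J/K.

ΔS_cold = 141 J/K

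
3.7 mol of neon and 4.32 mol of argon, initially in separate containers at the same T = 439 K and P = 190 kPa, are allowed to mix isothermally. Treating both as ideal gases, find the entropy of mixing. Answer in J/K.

ΔS_mix = 46 J/K

Mole fractions: x_A = 3.7/8.02 = 0.461, x_B = 0.539.
ΔS_mix = −R(n_A ln x_A + n_B ln x_B) = −8.314 × (3.7 ln 0.461 + 4.32 ln 0.539) = 46 J/K.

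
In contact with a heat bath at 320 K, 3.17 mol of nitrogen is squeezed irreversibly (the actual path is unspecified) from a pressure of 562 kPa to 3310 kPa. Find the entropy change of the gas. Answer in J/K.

ΔS_gas = -46.7 J/K

Entropy is a state function, so ΔS_gas depends only on the end states.
For an isothermal ideal gas ΔS_gas = nR ln(P₁/P₂) = 3.17 × 8.314 × ln(562/3310) = -46.7 J/K.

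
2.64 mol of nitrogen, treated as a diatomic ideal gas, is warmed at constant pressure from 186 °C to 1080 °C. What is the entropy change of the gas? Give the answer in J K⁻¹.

ΔS = 83 J/K

In kelvin: T₁ = 459.15 K, T₂ = 1353.15 K. At constant pressure, ΔS = nC_p ln(T₂/T₁) with C_p = 7R/2 = 29.1 J mol⁻¹ K⁻¹.
ΔS = 2.64 × 29.1 × ln(1353.15/459.15) = 83 J/K.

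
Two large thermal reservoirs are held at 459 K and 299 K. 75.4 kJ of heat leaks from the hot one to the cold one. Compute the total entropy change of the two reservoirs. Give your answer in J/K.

ΔS_hot = −Q/T_H = −75400/459 = -164.3 J/K and ΔS_cold = +Q/T_C = 75400/299 = 252.2 J/K.
ΔS_total = -164.3 + 252.2 = 87.9 J/K, positive as the second law requires.

ΔS_total = 87.9 J/K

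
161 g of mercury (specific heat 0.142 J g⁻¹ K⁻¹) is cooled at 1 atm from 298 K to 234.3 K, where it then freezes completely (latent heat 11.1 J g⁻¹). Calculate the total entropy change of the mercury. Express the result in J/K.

ΔS = -13.1 J/K

Cooling step: ΔS₁ = m c ln(T_tr/T_i) = 161 × 0.142 × ln(234.3/298) = -5.498 J/K.
Phase change: ΔS₂ = −mL/T_tr = −161 × 11.1 / 234.3 = -7.627 J/K.
ΔS_total = (-5.498) + (-7.627) = -13.1 J/K.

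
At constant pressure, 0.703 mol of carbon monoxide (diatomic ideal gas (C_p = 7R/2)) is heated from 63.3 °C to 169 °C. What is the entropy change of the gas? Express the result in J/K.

In kelvin: T₁ = 336.45 K, T₂ = 442.15 K. At constant pressure, ΔS = nC_p ln(T₂/T₁) with C_p = 7R/2 = 29.1 J mol⁻¹ K⁻¹.
ΔS = 0.703 × 29.1 × ln(442.15/336.45) = 5.59 J/K.

ΔS = 5.59 J/K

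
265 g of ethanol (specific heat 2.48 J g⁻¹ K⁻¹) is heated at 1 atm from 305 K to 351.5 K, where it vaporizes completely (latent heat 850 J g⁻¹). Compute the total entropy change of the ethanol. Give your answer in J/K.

ΔS = 734 J/K

Warming step: ΔS₁ = m c ln(T_tr/T_i) = 265 × 2.48 × ln(351.5/305) = 93.26 J/K.
Phase change: ΔS₂ = +mL/T_tr = 265 × 850 / 351.5 = 640.8 J/K.
ΔS_total = (93.26) + (640.8) = 734 J/K.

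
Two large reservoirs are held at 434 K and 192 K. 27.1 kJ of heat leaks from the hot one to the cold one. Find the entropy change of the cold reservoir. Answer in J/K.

The cold reservoir gains heat Q, so ΔS_cold = +Q/T_C = 27100/192 = 141 J/K.

ΔS_cold = 141 J/K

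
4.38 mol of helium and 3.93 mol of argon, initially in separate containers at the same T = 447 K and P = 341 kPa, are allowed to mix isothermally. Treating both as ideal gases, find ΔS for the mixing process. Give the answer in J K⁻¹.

Mole fractions: x_A = 4.38/8.31 = 0.527, x_B = 0.473.
ΔS_mix = −R(n_A ln x_A + n_B ln x_B) = −8.314 × (4.38 ln 0.527 + 3.93 ln 0.473) = 47.8 J/K.

ΔS_mix = 47.8 J/K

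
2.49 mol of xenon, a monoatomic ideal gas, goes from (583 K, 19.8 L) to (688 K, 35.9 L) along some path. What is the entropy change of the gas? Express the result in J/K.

ΔS = 17.5 J/K

Entropy is a state function: ΔS = nC_V ln(T₂/T₁) + nR ln(V₂/V₁), with C_V = 3R/2 = 12.47 J mol⁻¹ K⁻¹ for a monoatomic ideal gas.
ΔS = 2.49 × [12.47 × ln(688/583) + 8.314 × ln(35.9/19.8)] = 17.5 J/K.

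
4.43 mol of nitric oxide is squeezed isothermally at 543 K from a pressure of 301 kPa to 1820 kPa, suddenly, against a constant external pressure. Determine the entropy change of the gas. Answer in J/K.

ΔS_gas = -66.3 J/K

Entropy is a state function, so ΔS_gas depends only on the end states.
For an isothermal ideal gas ΔS_gas = nR ln(P₁/P₂) = 4.43 × 8.314 × ln(301/1820) = -66.3 J/K.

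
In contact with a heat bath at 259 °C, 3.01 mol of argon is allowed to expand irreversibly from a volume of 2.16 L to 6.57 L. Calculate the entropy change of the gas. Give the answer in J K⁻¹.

Entropy is a state function, so ΔS_gas depends only on the end states.
For an isothermal ideal gas ΔS_gas = nR ln(V₂/V₁) = 3.01 × 8.314 × ln(6.57/2.16) = 27.8 J/K.

ΔS_gas = 27.8 J/K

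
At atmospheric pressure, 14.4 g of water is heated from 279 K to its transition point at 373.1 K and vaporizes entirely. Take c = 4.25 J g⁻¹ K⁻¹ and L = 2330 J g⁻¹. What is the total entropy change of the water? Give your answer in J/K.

ΔS = 108 J/K

Warming step: ΔS₁ = m c ln(T_tr/T_i) = 14.4 × 4.25 × ln(373.1/279) = 17.79 J/K.
Phase change: ΔS₂ = +mL/T_tr = 14.4 × 2330 / 373.1 = 89.93 J/K.
ΔS_total = (17.79) + (89.93) = 108 J/K.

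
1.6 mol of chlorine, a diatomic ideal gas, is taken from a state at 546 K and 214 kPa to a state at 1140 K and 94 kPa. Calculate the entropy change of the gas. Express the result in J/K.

ΔS = 45.2 J/K

ΔS = nC_p ln(T₂/T₁) − nR ln(P₂/P₁), with C_p = 7R/2 = 29.1 J mol⁻¹ K⁻¹ for a diatomic ideal gas.
ΔS = 1.6 × [29.1 × ln(1140/546) − 8.314 × ln(94/214)] = 45.2 J/K.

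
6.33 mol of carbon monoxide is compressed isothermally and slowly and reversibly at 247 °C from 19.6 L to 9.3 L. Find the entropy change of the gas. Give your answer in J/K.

For an isothermal ideal gas ΔS_gas = nR ln(V₂/V₁) = 6.33 × 8.314 × ln(9.3/19.6) = -39.2 J/K.

ΔS_gas = -39.2 J/K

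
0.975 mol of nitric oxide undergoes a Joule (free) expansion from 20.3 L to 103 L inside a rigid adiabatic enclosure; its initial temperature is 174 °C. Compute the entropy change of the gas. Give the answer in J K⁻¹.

No heat is exchanged and no work is done, so the ideal-gas temperature stays constant.
Entropy is a state function; using a reversible isothermal path, ΔS_gas = nR ln(V₂/V₁) = 0.975 × 8.314 × ln(103/20.3) = 13.2 J/K.

ΔS_gas = 13.2 J/K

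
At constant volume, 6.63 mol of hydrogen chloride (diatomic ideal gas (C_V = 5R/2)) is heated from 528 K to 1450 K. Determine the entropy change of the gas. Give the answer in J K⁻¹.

At constant volume, ΔS = nC_V ln(T₂/T₁) with C_V = 5R/2 = 20.79 J mol⁻¹ K⁻¹.
ΔS = 6.63 × 20.79 × ln(1450/528) = 139 J/K.

ΔS = 139 J/K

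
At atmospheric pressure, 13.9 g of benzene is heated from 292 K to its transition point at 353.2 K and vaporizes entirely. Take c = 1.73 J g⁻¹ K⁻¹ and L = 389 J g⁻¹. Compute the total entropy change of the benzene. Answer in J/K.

ΔS = 19.9 J/K

Warming step: ΔS₁ = m c ln(T_tr/T_i) = 13.9 × 1.73 × ln(353.2/292) = 4.576 J/K.
Phase change: ΔS₂ = +mL/T_tr = 13.9 × 389 / 353.2 = 15.31 J/K.
ΔS_total = (4.576) + (15.31) = 19.9 J/K.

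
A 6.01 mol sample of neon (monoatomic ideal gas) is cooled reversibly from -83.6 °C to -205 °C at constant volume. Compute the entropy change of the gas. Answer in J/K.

In kelvin: T₁ = 189.55 K, T₂ = 68.15 K. At constant volume, ΔS = nC_V ln(T₂/T₁) with C_V = 3R/2 = 12.47 J mol⁻¹ K⁻¹.
ΔS = 6.01 × 12.47 × ln(68.15/189.55) = -76.7 J/K.

ΔS = -76.7 J/K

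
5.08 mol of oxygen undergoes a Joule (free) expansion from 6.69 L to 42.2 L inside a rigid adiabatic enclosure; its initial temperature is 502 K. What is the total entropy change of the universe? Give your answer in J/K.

No heat is exchanged and no work is done, so the ideal-gas temperature stays constant.
Entropy is a state function; using a reversible isothermal path, ΔS_gas = nR ln(V₂/V₁) = 5.08 × 8.314 × ln(42.2/6.69) = 77.8 J/K.
The insulated surroundings exchange no heat, so ΔS_surr = 0 and ΔS_universe = ΔS_gas.

ΔS_universe = 77.8 J/K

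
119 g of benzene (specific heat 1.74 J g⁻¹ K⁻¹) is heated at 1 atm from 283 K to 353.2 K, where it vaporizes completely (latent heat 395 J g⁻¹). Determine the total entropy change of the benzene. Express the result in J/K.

ΔS = 179 J/K

Warming step: ΔS₁ = m c ln(T_tr/T_i) = 119 × 1.74 × ln(353.2/283) = 45.88 J/K.
Phase change: ΔS₂ = +mL/T_tr = 119 × 395 / 353.2 = 133.1 J/K.
ΔS_total = (45.88) + (133.1) = 179 J/K.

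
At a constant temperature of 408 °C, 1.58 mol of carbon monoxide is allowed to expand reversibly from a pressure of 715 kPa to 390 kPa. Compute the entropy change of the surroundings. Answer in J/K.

For an isothermal ideal gas ΔS_gas = nR ln(P₁/P₂) = 1.58 × 8.314 × ln(715/390) = 7.96 J/K.
The process is reversible, so ΔS_surr = −ΔS_gas = -7.96 J/K and ΔS_universe = 0.

ΔS_surr = -7.96 J/K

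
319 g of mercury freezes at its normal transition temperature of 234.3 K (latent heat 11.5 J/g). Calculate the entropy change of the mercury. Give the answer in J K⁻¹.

ΔS = -15.7 J/K

Heat released by the substance: Q = −mL = −319 × 11.5 = −3668.5 J.
At constant T, ΔS = Q_rev/T = −3668.5 / 234.3 = -15.7 J/K.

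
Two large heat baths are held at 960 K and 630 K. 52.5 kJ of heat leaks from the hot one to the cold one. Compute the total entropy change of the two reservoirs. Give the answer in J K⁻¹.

ΔS_hot = −Q/T_H = −52500/960 = -54.69 J/K and ΔS_cold = +Q/T_C = 52500/630 = 83.33 J/K.
ΔS_total = -54.69 + 83.33 = 28.6 J/K, positive as the second law requires.

ΔS_total = 28.6 J/K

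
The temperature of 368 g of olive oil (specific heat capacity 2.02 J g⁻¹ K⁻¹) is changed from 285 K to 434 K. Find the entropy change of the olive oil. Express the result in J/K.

ΔS = 313 J/K

ΔS = ∫dQ_rev/T = m c ln(T₂/T₁) = 368 × 2.02 × ln(434/285) = 313 J/K.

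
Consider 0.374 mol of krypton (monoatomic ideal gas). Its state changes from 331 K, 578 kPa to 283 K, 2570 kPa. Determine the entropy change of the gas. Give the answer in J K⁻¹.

ΔS = -5.86 J/K

ΔS = nC_p ln(T₂/T₁) − nR ln(P₂/P₁), with C_p = 5R/2 = 20.79 J mol⁻¹ K⁻¹ for a monoatomic ideal gas.
ΔS = 0.374 × [20.79 × ln(283/331) − 8.314 × ln(2570/578)] = -5.86 J/K.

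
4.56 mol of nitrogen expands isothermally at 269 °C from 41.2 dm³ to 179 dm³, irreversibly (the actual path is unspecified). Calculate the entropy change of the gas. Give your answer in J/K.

ΔS_gas = 55.7 J/K

Entropy is a state function, so ΔS_gas depends only on the end states.
For an isothermal ideal gas ΔS_gas = nR ln(V₂/V₁) = 4.56 × 8.314 × ln(179/41.2) = 55.7 J/K.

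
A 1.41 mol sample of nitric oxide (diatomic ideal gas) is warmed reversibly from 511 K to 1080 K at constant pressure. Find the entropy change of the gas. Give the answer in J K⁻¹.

ΔS = 30.7 J/K

At constant pressure, ΔS = nC_p ln(T₂/T₁) with C_p = 7R/2 = 29.1 J mol⁻¹ K⁻¹.
ΔS = 1.41 × 29.1 × ln(1080/511) = 30.7 J/K.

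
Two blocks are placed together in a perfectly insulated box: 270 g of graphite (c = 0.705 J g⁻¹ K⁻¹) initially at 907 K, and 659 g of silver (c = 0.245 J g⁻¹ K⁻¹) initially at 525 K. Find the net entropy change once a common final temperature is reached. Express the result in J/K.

ΔS_total = 12.7 J/K

Energy balance: T_f = (m₁c₁T₁ + m₂c₂T₂)/(m₁c₁ + m₂c₂) = 731.69 K.
ΔS₁ = m₁c₁ ln(T_f/T₁) = 190.35 × ln(731.69/907) = -40.89 J/K.
ΔS₂ = m₂c₂ ln(T_f/T₂) = 161.455 × ln(731.69/525) = 53.6 J/K.
ΔS_total = -40.89 + 53.6 = 12.7 J/K.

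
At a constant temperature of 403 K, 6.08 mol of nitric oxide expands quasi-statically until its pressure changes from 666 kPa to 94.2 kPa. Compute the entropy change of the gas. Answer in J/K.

For an isothermal ideal gas ΔS_gas = nR ln(P₁/P₂) = 6.08 × 8.314 × ln(666/94.2) = 98.9 J/K.

ΔS_gas = 98.9 J/K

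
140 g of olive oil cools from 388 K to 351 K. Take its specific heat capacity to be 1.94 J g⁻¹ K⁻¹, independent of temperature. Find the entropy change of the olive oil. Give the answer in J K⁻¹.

ΔS = ∫dQ_rev/T = m c ln(T₂/T₁) = 140 × 1.94 × ln(351/388) = -27.2 J/K.

ΔS = -27.2 J/K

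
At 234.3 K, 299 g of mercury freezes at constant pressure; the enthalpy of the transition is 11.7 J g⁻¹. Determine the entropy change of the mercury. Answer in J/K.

Heat released by the substance: Q = −mL = −299 × 11.7 = −3498.3 J.
At constant T, ΔS = Q_rev/T = −3498.3 / 234.3 = -14.9 J/K.

ΔS = -14.9 J/K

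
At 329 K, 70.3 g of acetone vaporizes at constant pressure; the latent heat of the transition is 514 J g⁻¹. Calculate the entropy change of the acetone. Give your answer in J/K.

Heat absorbed by the substance: Q = mL = 70.3 × 514 = 36134.2 J.
At constant T, ΔS = Q_rev/T = 36134.2 / 329 = 110 J/K.

ΔS = 110 J/K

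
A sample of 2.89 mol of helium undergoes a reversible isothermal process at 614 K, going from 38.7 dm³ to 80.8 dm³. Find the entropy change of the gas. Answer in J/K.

ΔS_gas = 17.7 J/K

For an isothermal ideal gas ΔS_gas = nR ln(V₂/V₁) = 2.89 × 8.314 × ln(80.8/38.7) = 17.7 J/K.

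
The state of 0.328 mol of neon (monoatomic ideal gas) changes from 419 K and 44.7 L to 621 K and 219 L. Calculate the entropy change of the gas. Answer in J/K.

ΔS = 5.94 J/K

Entropy is a state function: ΔS = nC_V ln(T₂/T₁) + nR ln(V₂/V₁), with C_V = 3R/2 = 12.47 J mol⁻¹ K⁻¹ for a monoatomic ideal gas.
ΔS = 0.328 × [12.47 × ln(621/419) + 8.314 × ln(219/44.7)] = 5.94 J/K.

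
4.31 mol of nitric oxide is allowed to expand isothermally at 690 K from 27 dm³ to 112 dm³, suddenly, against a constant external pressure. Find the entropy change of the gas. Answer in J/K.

ΔS_gas = 51 J/K

Entropy is a state function, so ΔS_gas depends only on the end states.
For an isothermal ideal gas ΔS_gas = nR ln(V₂/V₁) = 4.31 × 8.314 × ln(112/27) = 51 J/K.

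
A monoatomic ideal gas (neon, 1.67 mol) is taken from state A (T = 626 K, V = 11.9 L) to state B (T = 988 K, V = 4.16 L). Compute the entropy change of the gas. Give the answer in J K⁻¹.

Entropy is a state function: ΔS = nC_V ln(T₂/T₁) + nR ln(V₂/V₁), with C_V = 3R/2 = 12.47 J mol⁻¹ K⁻¹ for a monoatomic ideal gas.
ΔS = 1.67 × [12.47 × ln(988/626) + 8.314 × ln(4.16/11.9)] = -5.09 J/K.

ΔS = -5.09 J/K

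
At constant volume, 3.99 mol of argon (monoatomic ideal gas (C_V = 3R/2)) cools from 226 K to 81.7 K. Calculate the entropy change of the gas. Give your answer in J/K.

ΔS = -50.6 J/K

At constant volume, ΔS = nC_V ln(T₂/T₁) with C_V = 3R/2 = 12.47 J mol⁻¹ K⁻¹.
ΔS = 3.99 × 12.47 × ln(81.7/226) = -50.6 J/K.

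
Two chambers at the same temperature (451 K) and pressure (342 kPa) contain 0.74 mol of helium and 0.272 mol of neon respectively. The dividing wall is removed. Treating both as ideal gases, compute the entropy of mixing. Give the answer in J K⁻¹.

Mole fractions: x_A = 0.74/1.01 = 0.731, x_B = 0.269.
ΔS_mix = −R(n_A ln x_A + n_B ln x_B) = −8.314 × (0.74 ln 0.731 + 0.272 ln 0.269) = 4.9 J/K.

ΔS_mix = 4.9 J/K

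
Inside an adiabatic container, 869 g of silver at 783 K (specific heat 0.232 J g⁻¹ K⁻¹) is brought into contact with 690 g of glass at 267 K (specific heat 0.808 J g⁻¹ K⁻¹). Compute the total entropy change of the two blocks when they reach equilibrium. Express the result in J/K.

Energy balance: T_f = (m₁c₁T₁ + m₂c₂T₂)/(m₁c₁ + m₂c₂) = 404.04 K.
ΔS₁ = m₁c₁ ln(T_f/T₁) = 201.608 × ln(404.04/783) = -133.4 J/K.
ΔS₂ = m₂c₂ ln(T_f/T₂) = 557.52 × ln(404.04/267) = 231 J/K.
ΔS_total = -133.4 + 231 = 97.6 J/K.

ΔS_total = 97.6 J/K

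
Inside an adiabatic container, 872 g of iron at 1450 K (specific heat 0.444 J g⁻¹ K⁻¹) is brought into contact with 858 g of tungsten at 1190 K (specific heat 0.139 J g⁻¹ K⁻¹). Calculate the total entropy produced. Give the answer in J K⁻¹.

Energy balance: T_f = (m₁c₁T₁ + m₂c₂T₂)/(m₁c₁ + m₂c₂) = 1388.8 K.
ΔS₁ = m₁c₁ ln(T_f/T₁) = 387.168 × ln(1388.8/1450) = -16.7 J/K.
ΔS₂ = m₂c₂ ln(T_f/T₂) = 119.262 × ln(1388.8/1190) = 18.42 J/K.
ΔS_total = -16.7 + 18.42 = 1.72 J/K.

ΔS_total = 1.72 J/K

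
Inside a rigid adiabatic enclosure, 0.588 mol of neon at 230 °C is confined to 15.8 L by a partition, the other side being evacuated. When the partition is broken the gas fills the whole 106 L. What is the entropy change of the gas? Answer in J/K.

For an ideal gas in free expansion Q = 0 and W = 0, so T is unchanged.
Entropy is a state function; using a reversible isothermal path, ΔS_gas = nR ln(V₂/V₁) = 0.588 × 8.314 × ln(106/15.8) = 9.31 J/K.

ΔS_gas = 9.31 J/K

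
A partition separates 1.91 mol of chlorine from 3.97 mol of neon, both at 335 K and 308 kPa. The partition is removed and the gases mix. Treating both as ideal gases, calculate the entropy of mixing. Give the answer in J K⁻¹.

Mole fractions: x_A = 1.91/5.88 = 0.325, x_B = 0.675.
ΔS_mix = −R(n_A ln x_A + n_B ln x_B) = −8.314 × (1.91 ln 0.325 + 3.97 ln 0.675) = 30.8 J/K.

ΔS_mix = 30.8 J/K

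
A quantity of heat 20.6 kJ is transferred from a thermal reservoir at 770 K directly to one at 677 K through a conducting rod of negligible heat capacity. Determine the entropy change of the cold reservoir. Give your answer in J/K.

ΔS_cold = 30.4 J/K

The cold reservoir gains heat Q, so ΔS_cold = +Q/T_C = 20600/677 = 30.4 J/K.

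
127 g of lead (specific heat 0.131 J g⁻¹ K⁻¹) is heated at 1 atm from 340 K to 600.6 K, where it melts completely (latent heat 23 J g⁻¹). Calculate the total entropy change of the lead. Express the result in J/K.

Warming step: ΔS₁ = m c ln(T_tr/T_i) = 127 × 0.131 × ln(600.6/340) = 9.466 J/K.
Phase change: ΔS₂ = +mL/T_tr = 127 × 23 / 600.6 = 4.863 J/K.
ΔS_total = (9.466) + (4.863) = 14.3 J/K.

ΔS = 14.3 J/K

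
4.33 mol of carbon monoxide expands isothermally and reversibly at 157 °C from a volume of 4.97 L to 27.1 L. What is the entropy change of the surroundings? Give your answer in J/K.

ΔS_surr = -61.1 J/K

For an isothermal ideal gas ΔS_gas = nR ln(V₂/V₁) = 4.33 × 8.314 × ln(27.1/4.97) = 61.1 J/K.
The process is reversible, so ΔS_surr = −ΔS_gas = -61.1 J/K and ΔS_universe = 0.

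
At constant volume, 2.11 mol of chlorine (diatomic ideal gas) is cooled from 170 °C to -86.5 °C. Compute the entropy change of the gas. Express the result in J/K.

In kelvin: T₁ = 443.15 K, T₂ = 186.65 K. At constant volume, ΔS = nC_V ln(T₂/T₁) with C_V = 5R/2 = 20.79 J mol⁻¹ K⁻¹.
ΔS = 2.11 × 20.79 × ln(186.65/443.15) = -37.9 J/K.

ΔS = -37.9 J/K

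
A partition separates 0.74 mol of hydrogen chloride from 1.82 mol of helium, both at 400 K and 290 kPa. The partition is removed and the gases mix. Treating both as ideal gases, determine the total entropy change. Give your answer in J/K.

ΔS_mix = 12.8 J/K

Mole fractions: x_A = 0.74/2.56 = 0.289, x_B = 0.711.
ΔS_mix = −R(n_A ln x_A + n_B ln x_B) = −8.314 × (0.74 ln 0.289 + 1.82 ln 0.711) = 12.8 J/K.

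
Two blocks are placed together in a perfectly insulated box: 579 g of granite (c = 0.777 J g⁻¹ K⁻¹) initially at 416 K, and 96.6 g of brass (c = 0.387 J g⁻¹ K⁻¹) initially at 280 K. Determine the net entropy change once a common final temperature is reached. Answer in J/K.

Energy balance: T_f = (m₁c₁T₁ + m₂c₂T₂)/(m₁c₁ + m₂c₂) = 405.57 K.
ΔS₁ = m₁c₁ ln(T_f/T₁) = 449.883 × ln(405.57/416) = -11.43 J/K.
ΔS₂ = m₂c₂ ln(T_f/T₂) = 37.3842 × ln(405.57/280) = 13.85 J/K.
ΔS_total = -11.43 + 13.85 = 2.42 J/K.

ΔS_total = 2.42 J/K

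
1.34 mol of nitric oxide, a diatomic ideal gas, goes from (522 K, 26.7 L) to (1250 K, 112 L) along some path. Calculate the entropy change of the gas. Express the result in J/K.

Entropy is a state function: ΔS = nC_V ln(T₂/T₁) + nR ln(V₂/V₁), with C_V = 5R/2 = 20.79 J mol⁻¹ K⁻¹ for a diatomic ideal gas.
ΔS = 1.34 × [20.79 × ln(1250/522) + 8.314 × ln(112/26.7)] = 40.3 J/K.

ΔS = 40.3 J/K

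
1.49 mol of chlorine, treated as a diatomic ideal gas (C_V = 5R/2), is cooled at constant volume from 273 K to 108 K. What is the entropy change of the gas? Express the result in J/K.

At constant volume, ΔS = nC_V ln(T₂/T₁) with C_V = 5R/2 = 20.79 J mol⁻¹ K⁻¹.
ΔS = 1.49 × 20.79 × ln(108/273) = -28.7 J/K.

ΔS = -28.7 J/K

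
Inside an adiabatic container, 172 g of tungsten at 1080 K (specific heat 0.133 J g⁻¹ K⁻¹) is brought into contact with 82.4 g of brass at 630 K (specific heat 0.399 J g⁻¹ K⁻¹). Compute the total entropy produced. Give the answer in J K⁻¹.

ΔS_total = 2 J/K

Energy balance: T_f = (m₁c₁T₁ + m₂c₂T₂)/(m₁c₁ + m₂c₂) = 814.64 K.
ΔS₁ = m₁c₁ ln(T_f/T₁) = 22.876 × ln(814.64/1080) = -6.45 J/K.
ΔS₂ = m₂c₂ ln(T_f/T₂) = 32.8776 × ln(814.64/630) = 8.45 J/K.
ΔS_total = -6.45 + 8.45 = 2 J/K.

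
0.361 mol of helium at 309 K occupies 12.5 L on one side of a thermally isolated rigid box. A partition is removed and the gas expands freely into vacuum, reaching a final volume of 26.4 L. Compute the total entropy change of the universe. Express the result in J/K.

ΔS_universe = 2.24 J/K

For an ideal gas in free expansion Q = 0 and W = 0, so T is unchanged.
Entropy is a state function; using a reversible isothermal path, ΔS_gas = nR ln(V₂/V₁) = 0.361 × 8.314 × ln(26.4/12.5) = 2.24 J/K.
The insulated surroundings exchange no heat, so ΔS_surr = 0 and ΔS_universe = ΔS_gas.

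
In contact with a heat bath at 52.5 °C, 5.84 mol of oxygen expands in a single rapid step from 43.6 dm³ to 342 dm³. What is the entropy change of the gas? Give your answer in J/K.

Entropy is a state function, so ΔS_gas depends only on the end states.
For an isothermal ideal gas ΔS_gas = nR ln(V₂/V₁) = 5.84 × 8.314 × ln(342/43.6) = 100 J/K.

ΔS_gas = 100 J/K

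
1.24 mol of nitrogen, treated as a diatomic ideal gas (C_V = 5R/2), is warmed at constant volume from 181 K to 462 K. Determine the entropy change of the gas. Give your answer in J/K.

ΔS = 24.2 J/K

At constant volume, ΔS = nC_V ln(T₂/T₁) with C_V = 5R/2 = 20.79 J mol⁻¹ K⁻¹.
ΔS = 1.24 × 20.79 × ln(462/181) = 24.2 J/K.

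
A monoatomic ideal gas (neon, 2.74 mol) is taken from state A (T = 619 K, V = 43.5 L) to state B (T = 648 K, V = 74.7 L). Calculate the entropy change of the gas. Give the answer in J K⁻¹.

ΔS = 13.9 J/K

Entropy is a state function: ΔS = nC_V ln(T₂/T₁) + nR ln(V₂/V₁), with C_V = 3R/2 = 12.47 J mol⁻¹ K⁻¹ for a monoatomic ideal gas.
ΔS = 2.74 × [12.47 × ln(648/619) + 8.314 × ln(74.7/43.5)] = 13.9 J/K.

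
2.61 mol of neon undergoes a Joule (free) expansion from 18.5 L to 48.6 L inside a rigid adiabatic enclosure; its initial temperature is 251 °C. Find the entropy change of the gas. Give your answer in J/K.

No heat is exchanged and no work is done, so the ideal-gas temperature stays constant.
Entropy is a state function; using a reversible isothermal path, ΔS_gas = nR ln(V₂/V₁) = 2.61 × 8.314 × ln(48.6/18.5) = 21 J/K.

ΔS_gas = 21 J/K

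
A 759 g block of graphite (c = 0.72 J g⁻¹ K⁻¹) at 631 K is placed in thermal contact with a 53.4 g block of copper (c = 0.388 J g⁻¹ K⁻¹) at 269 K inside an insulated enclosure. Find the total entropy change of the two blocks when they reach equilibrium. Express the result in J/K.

ΔS_total = 5.65 J/K

Energy balance: T_f = (m₁c₁T₁ + m₂c₂T₂)/(m₁c₁ + m₂c₂) = 617.78 K.
ΔS₁ = m₁c₁ ln(T_f/T₁) = 546.48 × ln(617.78/631) = -11.574 J/K.
ΔS₂ = m₂c₂ ln(T_f/T₂) = 20.7192 × ln(617.78/269) = 17.226 J/K.
ΔS_total = -11.574 + 17.226 = 5.65 J/K.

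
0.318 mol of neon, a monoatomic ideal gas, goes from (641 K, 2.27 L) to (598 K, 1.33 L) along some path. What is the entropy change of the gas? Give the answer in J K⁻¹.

ΔS = -1.69 J/K

Entropy is a state function: ΔS = nC_V ln(T₂/T₁) + nR ln(V₂/V₁), with C_V = 3R/2 = 12.47 J mol⁻¹ K⁻¹ for a monoatomic ideal gas.
ΔS = 0.318 × [12.47 × ln(598/641) + 8.314 × ln(1.33/2.27)] = -1.69 J/K.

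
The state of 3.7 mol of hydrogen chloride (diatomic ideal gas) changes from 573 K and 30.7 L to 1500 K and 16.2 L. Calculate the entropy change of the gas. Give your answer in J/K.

Entropy is a state function: ΔS = nC_V ln(T₂/T₁) + nR ln(V₂/V₁), with C_V = 5R/2 = 20.79 J mol⁻¹ K⁻¹ for a diatomic ideal gas.
ΔS = 3.7 × [20.79 × ln(1500/573) + 8.314 × ln(16.2/30.7)] = 54.3 J/K.

ΔS = 54.3 J/K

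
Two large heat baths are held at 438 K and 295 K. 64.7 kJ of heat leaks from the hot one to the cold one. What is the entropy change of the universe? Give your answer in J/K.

ΔS_total = 71.6 J/K

ΔS_hot = −Q/T_H = −64700/438 = -147.7 J/K and ΔS_cold = +Q/T_C = 64700/295 = 219.3 J/K.
ΔS_total = -147.7 + 219.3 = 71.6 J/K, positive as the second law requires.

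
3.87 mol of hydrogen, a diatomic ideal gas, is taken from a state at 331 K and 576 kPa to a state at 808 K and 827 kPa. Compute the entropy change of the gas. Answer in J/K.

ΔS = nC_p ln(T₂/T₁) − nR ln(P₂/P₁), with C_p = 7R/2 = 29.1 J mol⁻¹ K⁻¹ for a diatomic ideal gas.
ΔS = 3.87 × [29.1 × ln(808/331) − 8.314 × ln(827/576)] = 88.9 J/K.

ΔS = 88.9 J/K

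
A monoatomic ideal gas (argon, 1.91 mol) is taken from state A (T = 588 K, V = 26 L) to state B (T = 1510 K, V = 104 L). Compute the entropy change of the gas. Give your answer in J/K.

ΔS = 44.5 J/K

Entropy is a state function: ΔS = nC_V ln(T₂/T₁) + nR ln(V₂/V₁), with C_V = 3R/2 = 12.47 J mol⁻¹ K⁻¹ for a monoatomic ideal gas.
ΔS = 1.91 × [12.47 × ln(1510/588) + 8.314 × ln(104/26)] = 44.5 J/K.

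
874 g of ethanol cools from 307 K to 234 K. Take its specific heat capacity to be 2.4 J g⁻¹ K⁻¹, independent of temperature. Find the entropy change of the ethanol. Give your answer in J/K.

ΔS = ∫dQ_rev/T = m c ln(T₂/T₁) = 874 × 2.4 × ln(234/307) = -570 J/K.

ΔS = -570 J/K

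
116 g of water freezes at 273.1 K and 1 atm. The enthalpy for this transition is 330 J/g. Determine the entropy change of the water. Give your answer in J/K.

ΔS = -140 J/K

Heat released by the substance: Q = −mL = −116 × 330 = −38280 J.
At constant T, ΔS = Q_rev/T = −38280 / 273.1 = -140 J/K.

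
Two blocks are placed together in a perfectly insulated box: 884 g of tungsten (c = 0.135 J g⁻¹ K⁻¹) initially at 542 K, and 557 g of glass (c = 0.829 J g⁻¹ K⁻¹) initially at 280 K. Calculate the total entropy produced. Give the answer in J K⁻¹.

Energy balance: T_f = (m₁c₁T₁ + m₂c₂T₂)/(m₁c₁ + m₂c₂) = 333.81 K.
ΔS₁ = m₁c₁ ln(T_f/T₁) = 119.34 × ln(333.81/542) = -57.84 J/K.
ΔS₂ = m₂c₂ ln(T_f/T₂) = 461.753 × ln(333.81/280) = 81.16 J/K.
ΔS_total = -57.84 + 81.16 = 23.3 J/K.

ΔS_total = 23.3 J/K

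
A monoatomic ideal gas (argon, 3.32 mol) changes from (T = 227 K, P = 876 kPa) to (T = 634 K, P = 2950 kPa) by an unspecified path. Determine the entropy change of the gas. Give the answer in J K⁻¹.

ΔS = 37.4 J/K

ΔS = nC_p ln(T₂/T₁) − nR ln(P₂/P₁), with C_p = 5R/2 = 20.79 J mol⁻¹ K⁻¹ for a monoatomic ideal gas.
ΔS = 3.32 × [20.79 × ln(634/227) − 8.314 × ln(2950/876)] = 37.4 J/K.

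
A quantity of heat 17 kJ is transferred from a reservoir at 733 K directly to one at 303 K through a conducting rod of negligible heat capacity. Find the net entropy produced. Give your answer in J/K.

ΔS_total = 32.9 J/K

ΔS_hot = −Q/T_H = −17000/733 = -23.19 J/K and ΔS_cold = +Q/T_C = 17000/303 = 56.11 J/K.
ΔS_total = -23.19 + 56.11 = 32.9 J/K, positive as the second law requires.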